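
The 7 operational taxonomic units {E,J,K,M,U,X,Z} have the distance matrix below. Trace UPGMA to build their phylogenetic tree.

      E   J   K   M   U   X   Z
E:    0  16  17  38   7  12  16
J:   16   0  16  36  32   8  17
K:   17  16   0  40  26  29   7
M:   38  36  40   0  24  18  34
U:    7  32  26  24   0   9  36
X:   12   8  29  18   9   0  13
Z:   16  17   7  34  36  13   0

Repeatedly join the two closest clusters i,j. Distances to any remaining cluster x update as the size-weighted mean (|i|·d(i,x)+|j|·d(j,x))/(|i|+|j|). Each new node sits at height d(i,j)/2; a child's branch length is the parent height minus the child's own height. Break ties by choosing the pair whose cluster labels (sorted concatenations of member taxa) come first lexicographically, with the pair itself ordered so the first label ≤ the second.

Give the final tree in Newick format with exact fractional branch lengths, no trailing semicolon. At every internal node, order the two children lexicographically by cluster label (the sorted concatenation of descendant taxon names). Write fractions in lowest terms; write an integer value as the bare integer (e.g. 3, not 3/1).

((((E:7/2,U:7/2):41/8,(J:4,X:4):37/8):2,(K:7/2,Z:7/2):57/8):125/24,M:95/6)

1. join E+U (d=7) ⇒ EU; edges |E|=7/2, |U|=7/2
  updated: d(EU,J)=24, d(EU,K)=43/2, d(EU,M)=31, d(EU,X)=21/2, d(EU,Z)=26
2. join K+Z (d=7) ⇒ KZ; edges |K|=7/2, |Z|=7/2
  updated: d(EU,KZ)=95/4, d(J,KZ)=33/2, d(KZ,M)=37, d(KZ,X)=21
3. join J+X (d=8) ⇒ JX; edges |J|=4, |X|=4
  updated: d(EU,JX)=69/4, d(JX,KZ)=75/4, d(JX,M)=27
4. join EU+JX (d=69/4) ⇒ EJUX; edges |EU|=41/8, |JX|=37/8
  updated: d(EJUX,KZ)=85/4, d(EJUX,M)=29
5. join EJUX+KZ (d=85/4) ⇒ EJKUXZ; edges |EJUX|=2, |KZ|=57/8
  updated: d(EJKUXZ,M)=95/3
6. join EJKUXZ+M (d=95/3) ⇒ EJKMUXZ; edges |EJKUXZ|=125/24, |M|=95/6
final tree: ((((E:7/2,U:7/2):41/8,(J:4,X:4):37/8):2,(K:7/2,Z:7/2):57/8):125/24,M:95/6)
total length: 743/12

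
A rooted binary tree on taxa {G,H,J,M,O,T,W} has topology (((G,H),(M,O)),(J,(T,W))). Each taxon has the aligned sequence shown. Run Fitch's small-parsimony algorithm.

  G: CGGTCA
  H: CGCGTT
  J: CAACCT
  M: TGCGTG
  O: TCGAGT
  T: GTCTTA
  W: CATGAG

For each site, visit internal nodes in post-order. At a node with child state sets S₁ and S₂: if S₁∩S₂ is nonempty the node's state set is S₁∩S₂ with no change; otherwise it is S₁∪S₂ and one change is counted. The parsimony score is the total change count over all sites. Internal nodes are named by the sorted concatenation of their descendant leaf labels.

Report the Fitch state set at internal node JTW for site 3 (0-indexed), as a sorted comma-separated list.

C,G,T

GH@0: {C} ∩ {C} = {C} (intersection, +0)
MO@0: {T} ∩ {T} = {T} (intersection, +0)
GHMO@0: {C} ∪ {T} = {C,T} (union, +1)
TW@0: {G} ∪ {C} = {C,G} (union, +1)
JTW@0: {C} ∩ {C,G} = {C} (intersection, +0)
GHJMOTW@0: {C,T} ∩ {C} = {C} (intersection, +0)
GH@1: {G} ∩ {G} = {G} (intersection, +0)
MO@1: {G} ∪ {C} = {C,G} (union, +1)
GHMO@1: {G} ∩ {C,G} = {G} (intersection, +0)
TW@1: {T} ∪ {A} = {A,T} (union, +1)
JTW@1: {A} ∩ {A,T} = {A} (intersection, +0)
GHJMOTW@1: {G} ∪ {A} = {A,G} (union, +1)
GH@2: {G} ∪ {C} = {C,G} (union, +1)
MO@2: {C} ∪ {G} = {C,G} (union, +1)
GHMO@2: {C,G} ∩ {C,G} = {C,G} (intersection, +0)
TW@2: {C} ∪ {T} = {C,T} (union, +1)
JTW@2: {A} ∪ {C,T} = {A,C,T} (union, +1)
GHJMOTW@2: {C,G} ∩ {A,C,T} = {C} (intersection, +0)
GH@3: {T} ∪ {G} = {G,T} (union, +1)
MO@3: {G} ∪ {A} = {A,G} (union, +1)
GHMO@3: {G,T} ∩ {A,G} = {G} (intersection, +0)
TW@3: {T} ∪ {G} = {G,T} (union, +1)
JTW@3: {C} ∪ {G,T} = {C,G,T} (union, +1)
GHJMOTW@3: {G} ∩ {C,G,T} = {G} (intersection, +0)
GH@4: {C} ∪ {T} = {C,T} (union, +1)
MO@4: {T} ∪ {G} = {G,T} (union, +1)
GHMO@4: {C,T} ∩ {G,T} = {T} (intersection, +0)
TW@4: {T} ∪ {A} = {A,T} (union, +1)
JTW@4: {C} ∪ {A,T} = {A,C,T} (union, +1)
GHJMOTW@4: {T} ∩ {A,C,T} = {T} (intersection, +0)
GH@5: {A} ∪ {T} = {A,T} (union, +1)
MO@5: {G} ∪ {T} = {G,T} (union, +1)
GHMO@5: {A,T} ∩ {G,T} = {T} (intersection, +0)
TW@5: {A} ∪ {G} = {A,G} (union, +1)
JTW@5: {T} ∪ {A,G} = {A,G,T} (union, +1)
GHJMOTW@5: {T} ∩ {A,G,T} = {T} (intersection, +0)
per-site changes: [2, 3, 4, 4, 4, 4]; total = 21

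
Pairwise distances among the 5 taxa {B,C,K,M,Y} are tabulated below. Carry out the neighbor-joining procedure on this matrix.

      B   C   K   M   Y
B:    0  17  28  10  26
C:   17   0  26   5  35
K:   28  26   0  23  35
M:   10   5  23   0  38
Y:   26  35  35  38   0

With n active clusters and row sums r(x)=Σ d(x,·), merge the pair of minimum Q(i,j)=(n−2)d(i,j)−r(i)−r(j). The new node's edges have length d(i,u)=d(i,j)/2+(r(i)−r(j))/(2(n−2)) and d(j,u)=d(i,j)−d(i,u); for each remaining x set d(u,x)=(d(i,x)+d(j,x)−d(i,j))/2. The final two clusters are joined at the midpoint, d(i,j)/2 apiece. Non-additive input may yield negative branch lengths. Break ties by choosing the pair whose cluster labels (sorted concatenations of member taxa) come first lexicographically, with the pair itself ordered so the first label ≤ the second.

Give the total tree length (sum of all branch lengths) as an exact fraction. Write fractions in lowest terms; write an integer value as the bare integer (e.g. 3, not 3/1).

iteration 1: select C,M (d=5, Q=-144); attach at lengths (11/3, 4/3); label the merged cluster CM
  updated: d(B,CM)=11, d(CM,K)=22, d(CM,Y)=34
iteration 2: select B,CM (d=11, Q=-110); attach at lengths (5, 6); label the merged cluster BCM
  updated: d(BCM,K)=39/2, d(BCM,Y)=49/2
iteration 3: select BCM,K (d=39/2, Q=-79); attach at lengths (9/2, 15); label the merged cluster BCKM
  updated: d(BCKM,Y)=20
iteration 4: select BCKM,Y (d=20); attach at lengths (10, 10); label the merged cluster BCKMY
final tree: (((B:5,(C:11/3,M:4/3):6):9/2,K:15):10,Y:10)
total length: 111/2

111/2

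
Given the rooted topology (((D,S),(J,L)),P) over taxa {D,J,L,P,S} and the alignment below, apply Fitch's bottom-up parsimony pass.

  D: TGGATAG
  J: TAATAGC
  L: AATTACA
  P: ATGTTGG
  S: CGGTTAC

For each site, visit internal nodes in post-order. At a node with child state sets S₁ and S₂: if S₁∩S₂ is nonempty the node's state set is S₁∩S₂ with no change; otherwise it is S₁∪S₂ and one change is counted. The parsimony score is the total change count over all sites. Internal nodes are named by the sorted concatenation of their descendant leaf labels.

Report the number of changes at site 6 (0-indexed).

DS@0: {T} ∪ {C} = {C,T} (union, +1)
JL@0: {T} ∪ {A} = {A,T} (union, +1)
DJLS@0: {C,T} ∩ {A,T} = {T} (intersection, +0)
DJLPS@0: {T} ∪ {A} = {A,T} (union, +1)
DS@1: {G} ∩ {G} = {G} (intersection, +0)
JL@1: {A} ∩ {A} = {A} (intersection, +0)
DJLS@1: {G} ∪ {A} = {A,G} (union, +1)
DJLPS@1: {A,G} ∪ {T} = {A,G,T} (union, +1)
DS@2: {G} ∩ {G} = {G} (intersection, +0)
JL@2: {A} ∪ {T} = {A,T} (union, +1)
DJLS@2: {G} ∪ {A,T} = {A,G,T} (union, +1)
DJLPS@2: {A,G,T} ∩ {G} = {G} (intersection, +0)
DS@3: {A} ∪ {T} = {A,T} (union, +1)
JL@3: {T} ∩ {T} = {T} (intersection, +0)
DJLS@3: {A,T} ∩ {T} = {T} (intersection, +0)
DJLPS@3: {T} ∩ {T} = {T} (intersection, +0)
DS@4: {T} ∩ {T} = {T} (intersection, +0)
JL@4: {A} ∩ {A} = {A} (intersection, +0)
DJLS@4: {T} ∪ {A} = {A,T} (union, +1)
DJLPS@4: {A,T} ∩ {T} = {T} (intersection, +0)
DS@5: {A} ∩ {A} = {A} (intersection, +0)
JL@5: {G} ∪ {C} = {C,G} (union, +1)
DJLS@5: {A} ∪ {C,G} = {A,C,G} (union, +1)
DJLPS@5: {A,C,G} ∩ {G} = {G} (intersection, +0)
DS@6: {G} ∪ {C} = {C,G} (union, +1)
JL@6: {C} ∪ {A} = {A,C} (union, +1)
DJLS@6: {C,G} ∩ {A,C} = {C} (intersection, +0)
DJLPS@6: {C} ∪ {G} = {C,G} (union, +1)
per-site changes: [3, 2, 2, 1, 1, 2, 3]; total = 14

3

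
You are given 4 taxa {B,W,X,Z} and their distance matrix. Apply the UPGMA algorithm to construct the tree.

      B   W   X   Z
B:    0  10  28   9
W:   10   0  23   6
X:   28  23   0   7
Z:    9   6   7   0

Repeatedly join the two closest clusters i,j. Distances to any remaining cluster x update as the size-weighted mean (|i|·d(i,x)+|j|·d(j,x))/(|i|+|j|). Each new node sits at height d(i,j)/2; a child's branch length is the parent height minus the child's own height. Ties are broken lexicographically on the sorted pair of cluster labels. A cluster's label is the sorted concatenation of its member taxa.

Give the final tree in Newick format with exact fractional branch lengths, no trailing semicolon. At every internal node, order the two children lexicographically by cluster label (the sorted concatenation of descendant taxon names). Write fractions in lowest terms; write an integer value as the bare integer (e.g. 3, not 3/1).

1. join W+Z (d=6) ⇒ WZ; edges |W|=3, |Z|=3
  updated: d(B,WZ)=19/2, d(WZ,X)=15
2. join B+WZ (d=19/2) ⇒ BWZ; edges |B|=19/4, |WZ|=7/4
  updated: d(BWZ,X)=58/3
3. join BWZ+X (d=58/3) ⇒ BWXZ; edges |BWZ|=59/12, |X|=29/3
final tree: ((B:19/4,(W:3,Z:3):7/4):59/12,X:29/3)
total length: 325/12

((B:19/4,(W:3,Z:3):7/4):59/12,X:29/3)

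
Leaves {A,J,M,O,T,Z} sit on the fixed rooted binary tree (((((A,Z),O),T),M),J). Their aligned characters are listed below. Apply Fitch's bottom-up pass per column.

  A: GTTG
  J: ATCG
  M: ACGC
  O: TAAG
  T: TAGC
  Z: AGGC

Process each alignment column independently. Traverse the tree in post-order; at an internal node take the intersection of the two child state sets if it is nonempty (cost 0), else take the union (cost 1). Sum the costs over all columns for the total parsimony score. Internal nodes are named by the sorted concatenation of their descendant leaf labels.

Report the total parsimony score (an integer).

13

site 0, node AZ: A={G} ∪ Z={A} → {A,G} (+1)
site 0, node AOZ: AZ={A,G} ∪ O={T} → {A,G,T} (+1)
site 0, node AOTZ: AOZ={A,G,T} ∩ T={T} → {T} (+0)
site 0, node AMOTZ: AOTZ={T} ∪ M={A} → {A,T} (+1)
site 0, node AJMOTZ: AMOTZ={A,T} ∩ J={A} → {A} (+0)
site 1, node AZ: A={T} ∪ Z={G} → {G,T} (+1)
site 1, node AOZ: AZ={G,T} ∪ O={A} → {A,G,T} (+1)
site 1, node AOTZ: AOZ={A,G,T} ∩ T={A} → {A} (+0)
site 1, node AMOTZ: AOTZ={A} ∪ M={C} → {A,C} (+1)
site 1, node AJMOTZ: AMOTZ={A,C} ∪ J={T} → {A,C,T} (+1)
site 2, node AZ: A={T} ∪ Z={G} → {G,T} (+1)
site 2, node AOZ: AZ={G,T} ∪ O={A} → {A,G,T} (+1)
site 2, node AOTZ: AOZ={A,G,T} ∩ T={G} → {G} (+0)
site 2, node AMOTZ: AOTZ={G} ∩ M={G} → {G} (+0)
site 2, node AJMOTZ: AMOTZ={G} ∪ J={C} → {C,G} (+1)
site 3, node AZ: A={G} ∪ Z={C} → {C,G} (+1)
site 3, node AOZ: AZ={C,G} ∩ O={G} → {G} (+0)
site 3, node AOTZ: AOZ={G} ∪ T={C} → {C,G} (+1)
site 3, node AMOTZ: AOTZ={C,G} ∩ M={C} → {C} (+0)
site 3, node AJMOTZ: AMOTZ={C} ∪ J={G} → {C,G} (+1)
per-site changes: [3, 4, 3, 3]; total = 13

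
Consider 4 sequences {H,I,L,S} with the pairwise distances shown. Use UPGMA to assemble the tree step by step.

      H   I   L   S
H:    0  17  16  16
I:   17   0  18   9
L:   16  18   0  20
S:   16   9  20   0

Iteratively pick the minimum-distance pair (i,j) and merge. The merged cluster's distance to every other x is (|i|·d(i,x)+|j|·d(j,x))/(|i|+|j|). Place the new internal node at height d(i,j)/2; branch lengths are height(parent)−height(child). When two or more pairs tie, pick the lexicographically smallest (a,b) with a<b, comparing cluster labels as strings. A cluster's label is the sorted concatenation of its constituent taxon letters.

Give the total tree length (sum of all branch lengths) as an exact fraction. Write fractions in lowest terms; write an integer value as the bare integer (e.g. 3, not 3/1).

121/4

step 1: merge (I,S) at d=9; branch lengths I→9/2, S→9/2; new cluster IS
  updated: d(H,IS)=33/2, d(IS,L)=19
step 2: merge (H,L) at d=16; branch lengths H→8, L→8; new cluster HL
  updated: d(HL,IS)=71/4
step 3: merge (HL,IS) at d=71/4; branch lengths HL→7/8, IS→35/8; new cluster HILS
final tree: ((H:8,L:8):7/8,(I:9/2,S:9/2):35/8)
total length: 121/4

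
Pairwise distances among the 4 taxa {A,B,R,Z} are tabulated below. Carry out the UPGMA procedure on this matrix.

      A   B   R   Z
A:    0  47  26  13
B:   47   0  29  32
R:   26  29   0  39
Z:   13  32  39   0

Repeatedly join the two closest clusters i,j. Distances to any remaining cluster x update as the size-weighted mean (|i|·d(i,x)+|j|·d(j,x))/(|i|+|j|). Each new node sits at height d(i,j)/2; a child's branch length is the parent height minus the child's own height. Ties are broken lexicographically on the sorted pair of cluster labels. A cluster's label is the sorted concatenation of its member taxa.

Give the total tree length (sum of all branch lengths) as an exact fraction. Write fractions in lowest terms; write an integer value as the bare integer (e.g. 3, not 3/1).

1. join A+Z (d=13) ⇒ AZ; edges |A|=13/2, |Z|=13/2
  updated: d(AZ,B)=79/2, d(AZ,R)=65/2
2. join B+R (d=29) ⇒ BR; edges |B|=29/2, |R|=29/2
  updated: d(AZ,BR)=36
3. join AZ+BR (d=36) ⇒ ABRZ; edges |AZ|=23/2, |BR|=7/2
final tree: ((A:13/2,Z:13/2):23/2,(B:29/2,R:29/2):7/2)
total length: 57

57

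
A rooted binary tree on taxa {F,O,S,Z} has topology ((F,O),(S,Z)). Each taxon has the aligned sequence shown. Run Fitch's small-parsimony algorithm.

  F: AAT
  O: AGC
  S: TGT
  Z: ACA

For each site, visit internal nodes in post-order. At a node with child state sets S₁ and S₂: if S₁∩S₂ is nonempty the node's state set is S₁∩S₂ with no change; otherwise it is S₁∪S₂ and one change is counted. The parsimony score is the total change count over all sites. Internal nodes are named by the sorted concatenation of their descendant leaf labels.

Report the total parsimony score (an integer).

site 0, node FO: F={A} ∩ O={A} → {A} (+0)
site 0, node SZ: S={T} ∪ Z={A} → {A,T} (+1)
site 0, node FOSZ: FO={A} ∩ SZ={A,T} → {A} (+0)
site 1, node FO: F={A} ∪ O={G} → {A,G} (+1)
site 1, node SZ: S={G} ∪ Z={C} → {C,G} (+1)
site 1, node FOSZ: FO={A,G} ∩ SZ={C,G} → {G} (+0)
site 2, node FO: F={T} ∪ O={C} → {C,T} (+1)
site 2, node SZ: S={T} ∪ Z={A} → {A,T} (+1)
site 2, node FOSZ: FO={C,T} ∩ SZ={A,T} → {T} (+0)
per-site changes: [1, 2, 2]; total = 5

5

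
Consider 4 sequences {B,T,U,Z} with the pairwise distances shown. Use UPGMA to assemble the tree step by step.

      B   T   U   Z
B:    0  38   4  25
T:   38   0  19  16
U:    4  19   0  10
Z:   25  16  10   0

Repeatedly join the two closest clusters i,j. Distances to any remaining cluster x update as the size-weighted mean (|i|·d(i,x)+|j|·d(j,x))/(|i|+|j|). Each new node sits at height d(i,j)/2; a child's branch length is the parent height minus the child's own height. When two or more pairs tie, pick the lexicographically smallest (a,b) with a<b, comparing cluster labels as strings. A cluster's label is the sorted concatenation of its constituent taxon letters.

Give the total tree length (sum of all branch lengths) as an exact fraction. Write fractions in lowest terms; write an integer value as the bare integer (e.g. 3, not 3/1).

1. join B+U (d=4) ⇒ BU; edges |B|=2, |U|=2
  updated: d(BU,T)=57/2, d(BU,Z)=35/2
2. join T+Z (d=16) ⇒ TZ; edges |T|=8, |Z|=8
  updated: d(BU,TZ)=23
3. join BU+TZ (d=23) ⇒ BTUZ; edges |BU|=19/2, |TZ|=7/2
final tree: ((B:2,U:2):19/2,(T:8,Z:8):7/2)
total length: 33

33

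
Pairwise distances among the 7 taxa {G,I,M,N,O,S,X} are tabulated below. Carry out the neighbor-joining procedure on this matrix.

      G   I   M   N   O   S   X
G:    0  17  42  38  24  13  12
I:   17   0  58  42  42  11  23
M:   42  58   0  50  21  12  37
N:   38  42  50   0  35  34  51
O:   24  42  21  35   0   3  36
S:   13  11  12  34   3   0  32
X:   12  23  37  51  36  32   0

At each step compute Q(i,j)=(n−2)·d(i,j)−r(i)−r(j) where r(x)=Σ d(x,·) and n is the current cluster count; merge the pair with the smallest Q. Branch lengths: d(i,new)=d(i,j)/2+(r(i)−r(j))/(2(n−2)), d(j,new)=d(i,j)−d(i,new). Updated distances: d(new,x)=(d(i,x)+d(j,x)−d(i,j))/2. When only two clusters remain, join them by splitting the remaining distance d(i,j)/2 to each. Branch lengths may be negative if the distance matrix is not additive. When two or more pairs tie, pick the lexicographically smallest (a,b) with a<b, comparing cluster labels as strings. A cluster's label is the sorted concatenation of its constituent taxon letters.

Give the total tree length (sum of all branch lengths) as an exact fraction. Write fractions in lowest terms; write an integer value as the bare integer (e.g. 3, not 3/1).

2745/32

step 1: merge (G,X) at d=12, Q=-277; branch lengths G→3/2, X→21/2; new cluster GX
  updated: d(GX,I)=14, d(GX,M)=67/2, d(GX,N)=77/2, d(GX,O)=24, d(GX,S)=33/2
step 2: merge (GX,I) at d=14, Q=-475/2; branch lengths GX→31/16, I→193/16; new cluster GIX
  updated: d(GIX,M)=155/4, d(GIX,N)=133/4, d(GIX,O)=26, d(GIX,S)=27/4
step 3: merge (GIX,N) at d=133/4, Q=-629/4; branch lengths GIX→209/24, N→589/24; new cluster GINX
  updated: d(GINX,M)=111/4, d(GINX,O)=111/8, d(GINX,S)=15/4
step 4: merge (GINX,S) at d=15/4, Q=-453/8; branch lengths GINX→273/32, S→-153/32; new cluster GINSX
  updated: d(GINSX,M)=18, d(GINSX,O)=105/16
step 5: merge (GINSX,M) at d=18, Q=-729/16; branch lengths GINSX→57/32, M→519/32; new cluster GIMNSX
  updated: d(GIMNSX,O)=153/32
step 6: merge (GIMNSX,O) at d=153/32; branch lengths GIMNSX→153/64, O→153/64; new cluster GIMNOSX
final tree: ((((((G:3/2,X:21/2):31/16,I:193/16):209/24,N:589/24):273/32,S:-153/32):57/32,M:519/32):153/64,O:153/64)
total length: 2745/32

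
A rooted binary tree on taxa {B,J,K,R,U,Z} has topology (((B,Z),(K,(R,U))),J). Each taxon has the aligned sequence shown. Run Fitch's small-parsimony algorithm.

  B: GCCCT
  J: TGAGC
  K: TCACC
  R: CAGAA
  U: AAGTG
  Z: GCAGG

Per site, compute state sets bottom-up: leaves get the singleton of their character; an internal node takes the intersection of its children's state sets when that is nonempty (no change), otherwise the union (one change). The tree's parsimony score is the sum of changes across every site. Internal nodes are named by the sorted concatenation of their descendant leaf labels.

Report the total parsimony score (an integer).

15

BZ@0: {G} ∩ {G} = {G} (intersection, +0)
RU@0: {C} ∪ {A} = {A,C} (union, +1)
KRU@0: {T} ∪ {A,C} = {A,C,T} (union, +1)
BKRUZ@0: {G} ∪ {A,C,T} = {A,C,G,T} (union, +1)
BJKRUZ@0: {A,C,G,T} ∩ {T} = {T} (intersection, +0)
BZ@1: {C} ∩ {C} = {C} (intersection, +0)
RU@1: {A} ∩ {A} = {A} (intersection, +0)
KRU@1: {C} ∪ {A} = {A,C} (union, +1)
BKRUZ@1: {C} ∩ {A,C} = {C} (intersection, +0)
BJKRUZ@1: {C} ∪ {G} = {C,G} (union, +1)
BZ@2: {C} ∪ {A} = {A,C} (union, +1)
RU@2: {G} ∩ {G} = {G} (intersection, +0)
KRU@2: {A} ∪ {G} = {A,G} (union, +1)
BKRUZ@2: {A,C} ∩ {A,G} = {A} (intersection, +0)
BJKRUZ@2: {A} ∩ {A} = {A} (intersection, +0)
BZ@3: {C} ∪ {G} = {C,G} (union, +1)
RU@3: {A} ∪ {T} = {A,T} (union, +1)
KRU@3: {C} ∪ {A,T} = {A,C,T} (union, +1)
BKRUZ@3: {C,G} ∩ {A,C,T} = {C} (intersection, +0)
BJKRUZ@3: {C} ∪ {G} = {C,G} (union, +1)
BZ@4: {T} ∪ {G} = {G,T} (union, +1)
RU@4: {A} ∪ {G} = {A,G} (union, +1)
KRU@4: {C} ∪ {A,G} = {A,C,G} (union, +1)
BKRUZ@4: {G,T} ∩ {A,C,G} = {G} (intersection, +0)
BJKRUZ@4: {G} ∪ {C} = {C,G} (union, +1)
per-site changes: [3, 2, 2, 4, 4]; total = 15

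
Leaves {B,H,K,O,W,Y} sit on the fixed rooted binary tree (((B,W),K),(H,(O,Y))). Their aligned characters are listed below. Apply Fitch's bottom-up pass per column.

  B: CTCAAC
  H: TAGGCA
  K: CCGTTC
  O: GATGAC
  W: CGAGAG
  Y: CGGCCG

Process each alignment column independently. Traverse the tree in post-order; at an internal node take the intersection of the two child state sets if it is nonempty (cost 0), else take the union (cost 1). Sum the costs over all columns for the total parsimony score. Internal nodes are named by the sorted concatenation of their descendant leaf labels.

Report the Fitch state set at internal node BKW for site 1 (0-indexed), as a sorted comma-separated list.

site 0, node BW: B={C} ∩ W={C} → {C} (+0)
site 0, node BKW: BW={C} ∩ K={C} → {C} (+0)
site 0, node OY: O={G} ∪ Y={C} → {C,G} (+1)
site 0, node HOY: H={T} ∪ OY={C,G} → {C,G,T} (+1)
site 0, node BHKOWY: BKW={C} ∩ HOY={C,G,T} → {C} (+0)
site 1, node BW: B={T} ∪ W={G} → {G,T} (+1)
site 1, node BKW: BW={G,T} ∪ K={C} → {C,G,T} (+1)
site 1, node OY: O={A} ∪ Y={G} → {A,G} (+1)
site 1, node HOY: H={A} ∩ OY={A,G} → {A} (+0)
site 1, node BHKOWY: BKW={C,G,T} ∪ HOY={A} → {A,C,G,T} (+1)
site 2, node BW: B={C} ∪ W={A} → {A,C} (+1)
site 2, node BKW: BW={A,C} ∪ K={G} → {A,C,G} (+1)
site 2, node OY: O={T} ∪ Y={G} → {G,T} (+1)
site 2, node HOY: H={G} ∩ OY={G,T} → {G} (+0)
site 2, node BHKOWY: BKW={A,C,G} ∩ HOY={G} → {G} (+0)
site 3, node BW: B={A} ∪ W={G} → {A,G} (+1)
site 3, node BKW: BW={A,G} ∪ K={T} → {A,G,T} (+1)
site 3, node OY: O={G} ∪ Y={C} → {C,G} (+1)
site 3, node HOY: H={G} ∩ OY={C,G} → {G} (+0)
site 3, node BHKOWY: BKW={A,G,T} ∩ HOY={G} → {G} (+0)
site 4, node BW: B={A} ∩ W={A} → {A} (+0)
site 4, node BKW: BW={A} ∪ K={T} → {A,T} (+1)
site 4, node OY: O={A} ∪ Y={C} → {A,C} (+1)
site 4, node HOY: H={C} ∩ OY={A,C} → {C} (+0)
site 4, node BHKOWY: BKW={A,T} ∪ HOY={C} → {A,C,T} (+1)
site 5, node BW: B={C} ∪ W={G} → {C,G} (+1)
site 5, node BKW: BW={C,G} ∩ K={C} → {C} (+0)
site 5, node OY: O={C} ∪ Y={G} → {C,G} (+1)
site 5, node HOY: H={A} ∪ OY={C,G} → {A,C,G} (+1)
site 5, node BHKOWY: BKW={C} ∩ HOY={A,C,G} → {C} (+0)
per-site changes: [2, 4, 3, 3, 3, 3]; total = 18

C,G,T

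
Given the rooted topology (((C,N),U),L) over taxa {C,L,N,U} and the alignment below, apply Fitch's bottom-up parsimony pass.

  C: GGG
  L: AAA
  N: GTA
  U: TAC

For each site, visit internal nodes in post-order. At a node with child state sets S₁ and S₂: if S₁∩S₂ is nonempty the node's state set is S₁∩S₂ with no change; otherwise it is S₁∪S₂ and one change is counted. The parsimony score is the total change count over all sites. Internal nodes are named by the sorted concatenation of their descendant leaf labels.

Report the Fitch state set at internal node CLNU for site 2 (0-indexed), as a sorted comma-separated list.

CN@0: {G} ∩ {G} = {G} (intersection, +0)
CNU@0: {G} ∪ {T} = {G,T} (union, +1)
CLNU@0: {G,T} ∪ {A} = {A,G,T} (union, +1)
CN@1: {G} ∪ {T} = {G,T} (union, +1)
CNU@1: {G,T} ∪ {A} = {A,G,T} (union, +1)
CLNU@1: {A,G,T} ∩ {A} = {A} (intersection, +0)
CN@2: {G} ∪ {A} = {A,G} (union, +1)
CNU@2: {A,G} ∪ {C} = {A,C,G} (union, +1)
CLNU@2: {A,C,G} ∩ {A} = {A} (intersection, +0)
per-site changes: [2, 2, 2]; total = 6

A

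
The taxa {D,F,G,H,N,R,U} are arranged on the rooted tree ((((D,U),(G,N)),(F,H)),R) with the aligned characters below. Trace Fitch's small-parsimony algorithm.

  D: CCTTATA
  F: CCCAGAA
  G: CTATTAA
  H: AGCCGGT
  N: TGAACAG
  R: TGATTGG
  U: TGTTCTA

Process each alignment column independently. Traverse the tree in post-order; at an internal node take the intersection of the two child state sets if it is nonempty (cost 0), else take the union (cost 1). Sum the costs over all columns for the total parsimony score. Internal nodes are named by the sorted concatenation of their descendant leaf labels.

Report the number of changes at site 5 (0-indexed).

site 0, node DU: D={C} ∪ U={T} → {C,T} (+1)
site 0, node GN: G={C} ∪ N={T} → {C,T} (+1)
site 0, node DGNU: DU={C,T} ∩ GN={C,T} → {C,T} (+0)
site 0, node FH: F={C} ∪ H={A} → {A,C} (+1)
site 0, node DFGHNU: DGNU={C,T} ∩ FH={A,C} → {C} (+0)
site 0, node DFGHNRU: DFGHNU={C} ∪ R={T} → {C,T} (+1)
site 1, node DU: D={C} ∪ U={G} → {C,G} (+1)
site 1, node GN: G={T} ∪ N={G} → {G,T} (+1)
site 1, node DGNU: DU={C,G} ∩ GN={G,T} → {G} (+0)
site 1, node FH: F={C} ∪ H={G} → {C,G} (+1)
site 1, node DFGHNU: DGNU={G} ∩ FH={C,G} → {G} (+0)
site 1, node DFGHNRU: DFGHNU={G} ∩ R={G} → {G} (+0)
site 2, node DU: D={T} ∩ U={T} → {T} (+0)
site 2, node GN: G={A} ∩ N={A} → {A} (+0)
site 2, node DGNU: DU={T} ∪ GN={A} → {A,T} (+1)
site 2, node FH: F={C} ∩ H={C} → {C} (+0)
site 2, node DFGHNU: DGNU={A,T} ∪ FH={C} → {A,C,T} (+1)
site 2, node DFGHNRU: DFGHNU={A,C,T} ∩ R={A} → {A} (+0)
site 3, node DU: D={T} ∩ U={T} → {T} (+0)
site 3, node GN: G={T} ∪ N={A} → {A,T} (+1)
site 3, node DGNU: DU={T} ∩ GN={A,T} → {T} (+0)
site 3, node FH: F={A} ∪ H={C} → {A,C} (+1)
site 3, node DFGHNU: DGNU={T} ∪ FH={A,C} → {A,C,T} (+1)
site 3, node DFGHNRU: DFGHNU={A,C,T} ∩ R={T} → {T} (+0)
site 4, node DU: D={A} ∪ U={C} → {A,C} (+1)
site 4, node GN: G={T} ∪ N={C} → {C,T} (+1)
site 4, node DGNU: DU={A,C} ∩ GN={C,T} → {C} (+0)
site 4, node FH: F={G} ∩ H={G} → {G} (+0)
site 4, node DFGHNU: DGNU={C} ∪ FH={G} → {C,G} (+1)
site 4, node DFGHNRU: DFGHNU={C,G} ∪ R={T} → {C,G,T} (+1)
site 5, node DU: D={T} ∩ U={T} → {T} (+0)
site 5, node GN: G={A} ∩ N={A} → {A} (+0)
site 5, node DGNU: DU={T} ∪ GN={A} → {A,T} (+1)
site 5, node FH: F={A} ∪ H={G} → {A,G} (+1)
site 5, node DFGHNU: DGNU={A,T} ∩ FH={A,G} → {A} (+0)
site 5, node DFGHNRU: DFGHNU={A} ∪ R={G} → {A,G} (+1)
site 6, node DU: D={A} ∩ U={A} → {A} (+0)
site 6, node GN: G={A} ∪ N={G} → {A,G} (+1)
site 6, node DGNU: DU={A} ∩ GN={A,G} → {A} (+0)
site 6, node FH: F={A} ∪ H={T} → {A,T} (+1)
site 6, node DFGHNU: DGNU={A} ∩ FH={A,T} → {A} (+0)
site 6, node DFGHNRU: DFGHNU={A} ∪ R={G} → {A,G} (+1)
per-site changes: [4, 3, 2, 3, 4, 3, 3]; total = 22

3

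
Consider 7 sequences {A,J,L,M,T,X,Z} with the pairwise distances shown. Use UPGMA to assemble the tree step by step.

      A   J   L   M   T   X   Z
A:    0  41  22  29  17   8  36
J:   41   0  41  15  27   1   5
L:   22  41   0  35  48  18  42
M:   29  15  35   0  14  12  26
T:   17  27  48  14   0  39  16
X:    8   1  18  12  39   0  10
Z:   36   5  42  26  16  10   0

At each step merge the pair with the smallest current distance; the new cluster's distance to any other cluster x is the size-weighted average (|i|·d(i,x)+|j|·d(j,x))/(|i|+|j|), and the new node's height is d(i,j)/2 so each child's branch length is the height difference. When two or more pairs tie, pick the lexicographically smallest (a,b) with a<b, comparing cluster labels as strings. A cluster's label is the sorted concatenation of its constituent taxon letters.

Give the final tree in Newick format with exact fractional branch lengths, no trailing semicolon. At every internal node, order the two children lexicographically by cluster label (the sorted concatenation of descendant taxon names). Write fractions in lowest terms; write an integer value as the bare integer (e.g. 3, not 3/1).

1. join J+X (d=1) ⇒ JX; edges |J|=1/2, |X|=1/2
  updated: d(A,JX)=49/2, d(JX,L)=59/2, d(JX,M)=27/2, d(JX,T)=33, d(JX,Z)=15/2
2. join JX+Z (d=15/2) ⇒ JXZ; edges |JX|=13/4, |Z|=15/4
  updated: d(A,JXZ)=85/3, d(JXZ,L)=101/3, d(JXZ,M)=53/3, d(JXZ,T)=82/3
3. join M+T (d=14) ⇒ MT; edges |M|=7, |T|=7
  updated: d(A,MT)=23, d(JXZ,MT)=45/2, d(L,MT)=83/2
4. join A+L (d=22) ⇒ AL; edges |A|=11, |L|=11
  updated: d(AL,JXZ)=31, d(AL,MT)=129/4
5. join JXZ+MT (d=45/2) ⇒ JMTXZ; edges |JXZ|=15/2, |MT|=17/4
  updated: d(AL,JMTXZ)=63/2
6. join AL+JMTXZ (d=63/2) ⇒ AJLMTXZ; edges |AL|=19/4, |JMTXZ|=9/2
final tree: ((A:11,L:11):19/4,(((J:1/2,X:1/2):13/4,Z:15/4):15/2,(M:7,T:7):17/4):9/2)
total length: 65

((A:11,L:11):19/4,(((J:1/2,X:1/2):13/4,Z:15/4):15/2,(M:7,T:7):17/4):9/2)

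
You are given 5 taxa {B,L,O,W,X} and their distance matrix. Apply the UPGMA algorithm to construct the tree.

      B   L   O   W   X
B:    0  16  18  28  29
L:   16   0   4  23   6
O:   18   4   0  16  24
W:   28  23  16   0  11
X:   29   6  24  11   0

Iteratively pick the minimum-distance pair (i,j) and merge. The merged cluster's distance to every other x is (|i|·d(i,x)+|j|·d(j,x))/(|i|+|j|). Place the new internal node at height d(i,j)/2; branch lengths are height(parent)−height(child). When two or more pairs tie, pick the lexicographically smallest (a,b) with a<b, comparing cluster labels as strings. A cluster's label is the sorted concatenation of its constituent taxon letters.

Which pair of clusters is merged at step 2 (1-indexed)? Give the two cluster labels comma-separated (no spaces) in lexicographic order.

step 1: merge (L,O) at d=4; branch lengths L→2, O→2; new cluster LO
  updated: d(B,LO)=17, d(LO,W)=39/2, d(LO,X)=15
step 2: merge (W,X) at d=11; branch lengths W→11/2, X→11/2; new cluster WX
  updated: d(B,WX)=57/2, d(LO,WX)=69/4
step 3: merge (B,LO) at d=17; branch lengths B→17/2, LO→13/2; new cluster BLO
  updated: d(BLO,WX)=21
step 4: merge (BLO,WX) at d=21; branch lengths BLO→2, WX→5; new cluster BLOWX
final tree: ((B:17/2,(L:2,O:2):13/2):2,(W:11/2,X:11/2):5)
total length: 37

W,X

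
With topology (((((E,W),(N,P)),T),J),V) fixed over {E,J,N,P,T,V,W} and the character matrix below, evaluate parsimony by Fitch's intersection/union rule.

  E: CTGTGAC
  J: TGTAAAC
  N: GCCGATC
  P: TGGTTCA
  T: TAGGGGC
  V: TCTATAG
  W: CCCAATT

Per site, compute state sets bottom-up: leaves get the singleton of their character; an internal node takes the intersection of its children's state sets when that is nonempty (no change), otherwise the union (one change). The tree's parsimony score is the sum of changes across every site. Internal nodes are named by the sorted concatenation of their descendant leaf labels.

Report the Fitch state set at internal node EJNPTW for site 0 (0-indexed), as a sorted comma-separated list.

[col 0] EW: children E:{C}, W:{C} ∩→ {C}; cost 0
[col 0] NP: children N:{G}, P:{T} ∪→ {G,T}; cost 1
[col 0] ENPW: children EW:{C}, NP:{G,T} ∪→ {C,G,T}; cost 1
[col 0] ENPTW: children ENPW:{C,G,T}, T:{T} ∩→ {T}; cost 0
[col 0] EJNPTW: children ENPTW:{T}, J:{T} ∩→ {T}; cost 0
[col 0] EJNPTVW: children EJNPTW:{T}, V:{T} ∩→ {T}; cost 0
[col 1] EW: children E:{T}, W:{C} ∪→ {C,T}; cost 1
[col 1] NP: children N:{C}, P:{G} ∪→ {C,G}; cost 1
[col 1] ENPW: children EW:{C,T}, NP:{C,G} ∩→ {C}; cost 0
[col 1] ENPTW: children ENPW:{C}, T:{A} ∪→ {A,C}; cost 1
[col 1] EJNPTW: children ENPTW:{A,C}, J:{G} ∪→ {A,C,G}; cost 1
[col 1] EJNPTVW: children EJNPTW:{A,C,G}, V:{C} ∩→ {C}; cost 0
[col 2] EW: children E:{G}, W:{C} ∪→ {C,G}; cost 1
[col 2] NP: children N:{C}, P:{G} ∪→ {C,G}; cost 1
[col 2] ENPW: children EW:{C,G}, NP:{C,G} ∩→ {C,G}; cost 0
[col 2] ENPTW: children ENPW:{C,G}, T:{G} ∩→ {G}; cost 0
[col 2] EJNPTW: children ENPTW:{G}, J:{T} ∪→ {G,T}; cost 1
[col 2] EJNPTVW: children EJNPTW:{G,T}, V:{T} ∩→ {T}; cost 0
[col 3] EW: children E:{T}, W:{A} ∪→ {A,T}; cost 1
[col 3] NP: children N:{G}, P:{T} ∪→ {G,T}; cost 1
[col 3] ENPW: children EW:{A,T}, NP:{G,T} ∩→ {T}; cost 0
[col 3] ENPTW: children ENPW:{T}, T:{G} ∪→ {G,T}; cost 1
[col 3] EJNPTW: children ENPTW:{G,T}, J:{A} ∪→ {A,G,T}; cost 1
[col 3] EJNPTVW: children EJNPTW:{A,G,T}, V:{A} ∩→ {A}; cost 0
[col 4] EW: children E:{G}, W:{A} ∪→ {A,G}; cost 1
[col 4] NP: children N:{A}, P:{T} ∪→ {A,T}; cost 1
[col 4] ENPW: children EW:{A,G}, NP:{A,T} ∩→ {A}; cost 0
[col 4] ENPTW: children ENPW:{A}, T:{G} ∪→ {A,G}; cost 1
[col 4] EJNPTW: children ENPTW:{A,G}, J:{A} ∩→ {A}; cost 0
[col 4] EJNPTVW: children EJNPTW:{A}, V:{T} ∪→ {A,T}; cost 1
[col 5] EW: children E:{A}, W:{T} ∪→ {A,T}; cost 1
[col 5] NP: children N:{T}, P:{C} ∪→ {C,T}; cost 1
[col 5] ENPW: children EW:{A,T}, NP:{C,T} ∩→ {T}; cost 0
[col 5] ENPTW: children ENPW:{T}, T:{G} ∪→ {G,T}; cost 1
[col 5] EJNPTW: children ENPTW:{G,T}, J:{A} ∪→ {A,G,T}; cost 1
[col 5] EJNPTVW: children EJNPTW:{A,G,T}, V:{A} ∩→ {A}; cost 0
[col 6] EW: children E:{C}, W:{T} ∪→ {C,T}; cost 1
[col 6] NP: children N:{C}, P:{A} ∪→ {A,C}; cost 1
[col 6] ENPW: children EW:{C,T}, NP:{A,C} ∩→ {C}; cost 0
[col 6] ENPTW: children ENPW:{C}, T:{C} ∩→ {C}; cost 0
[col 6] EJNPTW: children ENPTW:{C}, J:{C} ∩→ {C}; cost 0
[col 6] EJNPTVW: children EJNPTW:{C}, V:{G} ∪→ {C,G}; cost 1
per-site changes: [2, 4, 3, 4, 4, 4, 3]; total = 24

T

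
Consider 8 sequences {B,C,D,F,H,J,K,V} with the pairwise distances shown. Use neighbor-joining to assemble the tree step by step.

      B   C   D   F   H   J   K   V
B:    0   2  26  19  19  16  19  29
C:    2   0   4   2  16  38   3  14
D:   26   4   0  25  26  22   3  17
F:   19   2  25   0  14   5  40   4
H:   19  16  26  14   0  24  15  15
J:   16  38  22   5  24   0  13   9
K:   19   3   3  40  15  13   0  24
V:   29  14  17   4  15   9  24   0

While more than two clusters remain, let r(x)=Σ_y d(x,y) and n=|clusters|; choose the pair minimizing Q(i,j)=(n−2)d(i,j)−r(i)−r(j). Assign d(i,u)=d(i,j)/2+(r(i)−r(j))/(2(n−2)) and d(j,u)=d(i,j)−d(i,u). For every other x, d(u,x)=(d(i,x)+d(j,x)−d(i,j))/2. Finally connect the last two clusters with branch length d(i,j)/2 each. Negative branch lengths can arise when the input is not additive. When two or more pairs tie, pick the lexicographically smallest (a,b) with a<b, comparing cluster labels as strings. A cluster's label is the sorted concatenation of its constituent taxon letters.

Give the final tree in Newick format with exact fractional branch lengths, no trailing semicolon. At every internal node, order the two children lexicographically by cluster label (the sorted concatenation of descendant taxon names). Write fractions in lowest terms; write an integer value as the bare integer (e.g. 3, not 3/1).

(((((B:103/16,(C:-12/5,(D:2,K:1):22/5):65/16):39/8,H:61/8):215/32,V:97/32):31/32,F:-15/32):175/64,J:175/64)

1. join D+K (d=3, Q=-222) ⇒ DK; edges |D|=2, |K|=1
  updated: d(B,DK)=21, d(C,DK)=2, d(DK,F)=31, d(DK,H)=19, d(DK,J)=16, d(DK,V)=19
2. join C+DK (d=2, Q=-172) ⇒ CDK; edges |C|=-12/5, |DK|=22/5
  updated: d(B,CDK)=21/2, d(CDK,F)=31/2, d(CDK,H)=33/2, d(CDK,J)=26, d(CDK,V)=31/2
3. join B+CDK (d=21/2, Q=-271/2) ⇒ BCDK; edges |B|=103/16, |CDK|=65/16
  updated: d(BCDK,F)=12, d(BCDK,H)=25/2, d(BCDK,J)=63/4, d(BCDK,V)=17
4. join BCDK+H (d=25/2, Q=-341/4) ⇒ BCDHK; edges |BCDK|=39/8, |H|=61/8
  updated: d(BCDHK,F)=27/4, d(BCDHK,J)=109/8, d(BCDHK,V)=39/4
5. join BCDHK+V (d=39/4, Q=-267/8) ⇒ BCDHKV; edges |BCDHK|=215/32, |V|=97/32
  updated: d(BCDHKV,F)=1/2, d(BCDHKV,J)=103/16
6. join BCDHKV+F (d=1/2, Q=-191/16) ⇒ BCDFHKV; edges |BCDHKV|=31/32, |F|=-15/32
  updated: d(BCDFHKV,J)=175/32
7. join BCDFHKV+J (d=175/32) ⇒ BCDFHJKV; edges |BCDFHKV|=175/64, |J|=175/64
final tree: (((((B:103/16,(C:-12/5,(D:2,K:1):22/5):65/16):39/8,H:61/8):215/32,V:97/32):31/32,F:-15/32):175/64,J:175/64)
total length: 1399/32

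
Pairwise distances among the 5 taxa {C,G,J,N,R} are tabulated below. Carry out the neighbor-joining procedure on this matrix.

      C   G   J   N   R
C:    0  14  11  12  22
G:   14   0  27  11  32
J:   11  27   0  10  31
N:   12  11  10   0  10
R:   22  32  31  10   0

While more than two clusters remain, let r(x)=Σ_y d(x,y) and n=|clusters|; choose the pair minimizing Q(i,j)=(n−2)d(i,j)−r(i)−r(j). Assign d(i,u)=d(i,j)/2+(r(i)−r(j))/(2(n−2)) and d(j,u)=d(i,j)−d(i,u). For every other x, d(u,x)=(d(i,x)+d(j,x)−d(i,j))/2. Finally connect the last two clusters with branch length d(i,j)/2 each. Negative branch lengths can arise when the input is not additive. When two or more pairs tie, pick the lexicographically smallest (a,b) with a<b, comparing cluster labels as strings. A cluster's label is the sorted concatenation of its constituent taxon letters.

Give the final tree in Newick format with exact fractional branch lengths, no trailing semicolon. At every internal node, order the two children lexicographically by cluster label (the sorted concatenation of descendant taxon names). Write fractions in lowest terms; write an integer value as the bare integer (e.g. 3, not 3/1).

(((C:11/8,J:77/8):27/8,G:93/8):39/16,(N:-11/3,R:41/3):39/16)

step 1: merge (N,R) at d=10, Q=-108; branch lengths N→-11/3, R→41/3; new cluster NR
  updated: d(C,NR)=12, d(G,NR)=33/2, d(J,NR)=31/2
step 2: merge (C,J) at d=11, Q=-137/2; branch lengths C→11/8, J→77/8; new cluster CJ
  updated: d(CJ,G)=15, d(CJ,NR)=33/4
step 3: merge (CJ,G) at d=15, Q=-159/4; branch lengths CJ→27/8, G→93/8; new cluster CGJ
  updated: d(CGJ,NR)=39/8
step 4: merge (CGJ,NR) at d=39/8; branch lengths CGJ→39/16, NR→39/16; new cluster CGJNR
final tree: (((C:11/8,J:77/8):27/8,G:93/8):39/16,(N:-11/3,R:41/3):39/16)
total length: 327/8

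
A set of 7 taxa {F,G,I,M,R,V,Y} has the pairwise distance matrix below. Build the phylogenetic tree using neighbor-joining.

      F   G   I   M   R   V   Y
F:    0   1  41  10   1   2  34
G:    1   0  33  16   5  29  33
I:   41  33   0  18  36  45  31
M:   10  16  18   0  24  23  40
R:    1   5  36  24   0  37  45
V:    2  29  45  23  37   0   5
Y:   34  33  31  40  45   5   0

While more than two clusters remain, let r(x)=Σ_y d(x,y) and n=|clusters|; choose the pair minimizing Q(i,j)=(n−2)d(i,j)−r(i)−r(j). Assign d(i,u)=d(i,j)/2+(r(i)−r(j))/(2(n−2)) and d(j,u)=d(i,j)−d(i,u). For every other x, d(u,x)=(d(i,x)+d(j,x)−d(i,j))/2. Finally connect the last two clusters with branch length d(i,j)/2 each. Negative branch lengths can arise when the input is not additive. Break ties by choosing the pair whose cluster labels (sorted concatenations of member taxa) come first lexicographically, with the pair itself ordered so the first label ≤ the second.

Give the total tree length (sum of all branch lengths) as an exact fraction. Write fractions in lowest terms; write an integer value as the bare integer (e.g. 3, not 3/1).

937/16

iteration 1: select V,Y (d=5, Q=-304); attach at lengths (-11/5, 36/5); label the merged cluster VY
  updated: d(F,VY)=31/2, d(G,VY)=57/2, d(I,VY)=71/2, d(M,VY)=29, d(R,VY)=77/2
iteration 2: select I,M (d=18, Q=-377/2); attach at lengths (277/16, 11/16); label the merged cluster IM
  updated: d(F,IM)=33/2, d(G,IM)=31/2, d(IM,R)=21, d(IM,VY)=93/4
iteration 3: select IM,VY (d=93/4, Q=-449/4); attach at lengths (161/24, 397/24); label the merged cluster IMVY
  updated: d(F,IMVY)=35/8, d(G,IMVY)=83/8, d(IMVY,R)=145/8
iteration 4: select F,IMVY (d=35/8, Q=-61/2); attach at lengths (-71/16, 141/16); label the merged cluster FIMVY
  updated: d(FIMVY,G)=7/2, d(FIMVY,R)=59/8
iteration 5: select FIMVY,G (d=7/2, Q=-127/8); attach at lengths (47/16, 9/16); label the merged cluster FGIMVY
  updated: d(FGIMVY,R)=71/16
iteration 6: select FGIMVY,R (d=71/16); attach at lengths (71/32, 71/32); label the merged cluster FGIMRVY
final tree: (((F:-71/16,((I:277/16,M:11/16):161/24,(V:-11/5,Y:36/5):397/24):141/16):47/16,G:9/16):71/32,R:71/32)
total length: 937/16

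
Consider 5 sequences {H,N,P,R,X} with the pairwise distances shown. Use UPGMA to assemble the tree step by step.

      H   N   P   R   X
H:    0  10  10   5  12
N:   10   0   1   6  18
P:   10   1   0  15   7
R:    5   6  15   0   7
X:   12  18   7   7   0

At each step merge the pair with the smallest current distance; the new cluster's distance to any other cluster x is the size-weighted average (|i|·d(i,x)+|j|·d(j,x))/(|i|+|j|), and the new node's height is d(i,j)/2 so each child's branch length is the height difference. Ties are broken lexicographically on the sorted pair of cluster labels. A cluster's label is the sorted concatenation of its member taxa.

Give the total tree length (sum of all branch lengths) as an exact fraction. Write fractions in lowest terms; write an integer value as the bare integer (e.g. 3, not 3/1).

iteration 1: select N,P (d=1); attach at lengths (1/2, 1/2); label the merged cluster NP
  updated: d(H,NP)=10, d(NP,R)=21/2, d(NP,X)=25/2
iteration 2: select H,R (d=5); attach at lengths (5/2, 5/2); label the merged cluster HR
  updated: d(HR,NP)=41/4, d(HR,X)=19/2
iteration 3: select HR,X (d=19/2); attach at lengths (9/4, 19/4); label the merged cluster HRX
  updated: d(HRX,NP)=11
iteration 4: select HRX,NP (d=11); attach at lengths (3/4, 5); label the merged cluster HNPRX
final tree: (((H:5/2,R:5/2):9/4,X:19/4):3/4,(N:1/2,P:1/2):5)
total length: 75/4

75/4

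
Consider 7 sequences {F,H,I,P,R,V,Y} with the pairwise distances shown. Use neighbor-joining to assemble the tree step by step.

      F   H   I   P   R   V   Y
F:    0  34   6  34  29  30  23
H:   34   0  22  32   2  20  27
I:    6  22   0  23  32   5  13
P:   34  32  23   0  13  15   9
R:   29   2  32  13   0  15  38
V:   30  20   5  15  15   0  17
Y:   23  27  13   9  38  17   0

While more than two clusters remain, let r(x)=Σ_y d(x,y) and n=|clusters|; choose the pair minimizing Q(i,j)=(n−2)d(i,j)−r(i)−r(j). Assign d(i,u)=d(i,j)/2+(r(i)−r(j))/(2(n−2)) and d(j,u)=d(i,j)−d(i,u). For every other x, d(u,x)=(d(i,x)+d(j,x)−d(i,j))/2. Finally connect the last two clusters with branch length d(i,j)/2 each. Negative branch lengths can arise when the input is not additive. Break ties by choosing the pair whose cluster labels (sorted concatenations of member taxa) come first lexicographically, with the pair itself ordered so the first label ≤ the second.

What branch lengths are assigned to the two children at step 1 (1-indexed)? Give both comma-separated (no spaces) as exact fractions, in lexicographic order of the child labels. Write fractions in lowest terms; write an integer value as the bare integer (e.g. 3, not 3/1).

9/5,1/5

step 1: merge (H,R) at d=2, Q=-256; branch lengths H→9/5, R→1/5; new cluster HR
  updated: d(F,HR)=61/2, d(HR,I)=26, d(HR,P)=43/2, d(HR,V)=33/2, d(HR,Y)=63/2
step 2: merge (F,I) at d=6, Q=-345/2; branch lengths F→149/16, I→-53/16; new cluster FI
  updated: d(FI,HR)=101/4, d(FI,P)=51/2, d(FI,V)=29/2, d(FI,Y)=15
step 3: merge (P,Y) at d=9, Q=-233/2; branch lengths P→17/4, Y→19/4; new cluster PY
  updated: d(FI,PY)=63/4, d(HR,PY)=22, d(PY,V)=23/2
step 4: merge (FI,PY) at d=63/4, Q=-293/4; branch lengths FI→151/16, PY→101/16; new cluster FIPY
  updated: d(FIPY,HR)=63/4, d(FIPY,V)=41/8
step 5: merge (FIPY,HR) at d=63/4, Q=-299/8; branch lengths FIPY→35/16, HR→217/16; new cluster FHIPRY
  updated: d(FHIPRY,V)=47/16
step 6: merge (FHIPRY,V) at d=47/16; branch lengths FHIPRY→47/32, V→47/32; new cluster FHIPRVY
final tree: ((((F:149/16,I:-53/16):151/16,(P:17/4,Y:19/4):101/16):35/16,(H:9/5,R:1/5):217/16):47/32,V:47/32)
total length: 823/16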